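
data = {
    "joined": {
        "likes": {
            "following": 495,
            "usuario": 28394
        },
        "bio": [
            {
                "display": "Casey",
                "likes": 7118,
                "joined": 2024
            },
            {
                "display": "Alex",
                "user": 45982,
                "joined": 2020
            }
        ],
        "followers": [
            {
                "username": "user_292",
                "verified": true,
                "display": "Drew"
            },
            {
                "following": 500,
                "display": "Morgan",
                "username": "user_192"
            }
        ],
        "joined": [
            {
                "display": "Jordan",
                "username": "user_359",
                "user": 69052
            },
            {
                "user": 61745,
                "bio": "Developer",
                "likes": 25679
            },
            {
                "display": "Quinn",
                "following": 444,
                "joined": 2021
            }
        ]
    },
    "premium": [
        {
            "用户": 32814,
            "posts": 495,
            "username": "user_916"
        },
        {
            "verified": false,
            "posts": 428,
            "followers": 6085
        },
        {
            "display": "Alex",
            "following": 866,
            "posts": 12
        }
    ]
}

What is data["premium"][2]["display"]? "Alex"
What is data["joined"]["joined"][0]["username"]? "user_359"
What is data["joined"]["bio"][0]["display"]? "Casey"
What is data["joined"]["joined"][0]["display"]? "Jordan"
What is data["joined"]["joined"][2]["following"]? 444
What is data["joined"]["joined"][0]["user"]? 69052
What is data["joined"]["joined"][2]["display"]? "Quinn"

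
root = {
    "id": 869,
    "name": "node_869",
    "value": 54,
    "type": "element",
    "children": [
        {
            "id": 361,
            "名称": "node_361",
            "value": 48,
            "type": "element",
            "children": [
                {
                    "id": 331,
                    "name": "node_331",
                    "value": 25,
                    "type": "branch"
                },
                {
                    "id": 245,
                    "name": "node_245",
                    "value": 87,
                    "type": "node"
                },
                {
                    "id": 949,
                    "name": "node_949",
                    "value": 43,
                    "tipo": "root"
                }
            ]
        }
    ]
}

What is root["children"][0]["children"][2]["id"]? 949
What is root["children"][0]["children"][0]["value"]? 25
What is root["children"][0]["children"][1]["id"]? 245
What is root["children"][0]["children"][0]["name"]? "node_331"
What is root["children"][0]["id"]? 361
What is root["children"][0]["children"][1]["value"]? 87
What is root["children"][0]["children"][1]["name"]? "node_245"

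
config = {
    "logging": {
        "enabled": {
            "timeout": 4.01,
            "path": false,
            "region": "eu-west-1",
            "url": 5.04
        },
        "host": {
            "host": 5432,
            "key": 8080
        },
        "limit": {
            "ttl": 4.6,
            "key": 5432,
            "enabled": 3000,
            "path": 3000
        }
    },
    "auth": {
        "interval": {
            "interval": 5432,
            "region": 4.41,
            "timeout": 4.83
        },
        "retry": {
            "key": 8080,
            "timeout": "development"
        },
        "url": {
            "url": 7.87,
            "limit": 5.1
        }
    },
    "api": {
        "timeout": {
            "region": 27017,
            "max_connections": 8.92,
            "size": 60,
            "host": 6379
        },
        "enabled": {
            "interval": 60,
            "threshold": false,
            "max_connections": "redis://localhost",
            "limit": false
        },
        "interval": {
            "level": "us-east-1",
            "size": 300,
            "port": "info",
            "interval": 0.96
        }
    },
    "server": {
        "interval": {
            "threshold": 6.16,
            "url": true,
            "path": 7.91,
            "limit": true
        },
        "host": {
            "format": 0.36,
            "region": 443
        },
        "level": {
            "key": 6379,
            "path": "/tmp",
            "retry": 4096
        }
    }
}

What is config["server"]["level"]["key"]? 6379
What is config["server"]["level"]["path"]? "/tmp"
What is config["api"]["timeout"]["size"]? 60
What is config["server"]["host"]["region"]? 443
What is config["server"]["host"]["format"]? 0.36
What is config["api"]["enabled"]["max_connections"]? "redis://localhost"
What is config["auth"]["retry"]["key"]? 8080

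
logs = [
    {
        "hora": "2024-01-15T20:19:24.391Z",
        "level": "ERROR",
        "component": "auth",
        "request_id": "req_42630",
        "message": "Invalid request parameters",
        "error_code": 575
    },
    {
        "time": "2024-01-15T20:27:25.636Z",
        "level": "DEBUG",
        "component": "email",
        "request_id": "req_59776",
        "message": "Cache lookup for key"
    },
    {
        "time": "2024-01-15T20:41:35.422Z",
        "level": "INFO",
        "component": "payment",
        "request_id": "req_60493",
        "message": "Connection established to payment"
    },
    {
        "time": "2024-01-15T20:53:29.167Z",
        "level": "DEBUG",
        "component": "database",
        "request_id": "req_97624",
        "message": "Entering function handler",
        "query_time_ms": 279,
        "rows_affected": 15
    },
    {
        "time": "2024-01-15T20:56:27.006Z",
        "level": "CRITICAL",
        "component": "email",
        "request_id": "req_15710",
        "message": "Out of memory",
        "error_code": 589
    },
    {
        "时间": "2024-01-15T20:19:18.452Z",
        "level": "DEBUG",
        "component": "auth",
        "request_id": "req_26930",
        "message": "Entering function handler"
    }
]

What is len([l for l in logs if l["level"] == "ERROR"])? 1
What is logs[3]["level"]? "DEBUG"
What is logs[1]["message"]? "Cache lookup for key"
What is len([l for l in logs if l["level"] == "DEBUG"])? 3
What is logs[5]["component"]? "auth"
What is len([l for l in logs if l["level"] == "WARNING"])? 0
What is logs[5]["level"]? "DEBUG"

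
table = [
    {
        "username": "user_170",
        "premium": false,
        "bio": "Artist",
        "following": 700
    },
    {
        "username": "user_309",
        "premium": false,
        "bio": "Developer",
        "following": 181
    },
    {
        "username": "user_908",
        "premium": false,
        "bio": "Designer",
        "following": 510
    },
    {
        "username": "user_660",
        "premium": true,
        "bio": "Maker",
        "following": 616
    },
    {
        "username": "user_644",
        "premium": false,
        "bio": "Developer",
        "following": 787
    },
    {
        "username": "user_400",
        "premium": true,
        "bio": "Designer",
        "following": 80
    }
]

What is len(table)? 6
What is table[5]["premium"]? True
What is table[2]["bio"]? "Designer"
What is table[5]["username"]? "user_400"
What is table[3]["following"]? 616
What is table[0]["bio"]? "Artist"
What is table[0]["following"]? 700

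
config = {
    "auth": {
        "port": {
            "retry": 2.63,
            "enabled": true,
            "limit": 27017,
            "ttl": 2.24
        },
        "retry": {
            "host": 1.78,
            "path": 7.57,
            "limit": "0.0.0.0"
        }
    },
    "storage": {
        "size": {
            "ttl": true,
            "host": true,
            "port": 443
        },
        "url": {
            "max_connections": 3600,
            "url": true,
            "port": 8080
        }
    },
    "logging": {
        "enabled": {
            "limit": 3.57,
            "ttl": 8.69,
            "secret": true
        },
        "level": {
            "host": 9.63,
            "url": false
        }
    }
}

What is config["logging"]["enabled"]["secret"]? True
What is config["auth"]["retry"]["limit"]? "0.0.0.0"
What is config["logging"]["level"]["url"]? False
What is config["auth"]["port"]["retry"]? 2.63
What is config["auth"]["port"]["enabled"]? True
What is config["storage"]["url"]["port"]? 8080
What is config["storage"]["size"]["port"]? 443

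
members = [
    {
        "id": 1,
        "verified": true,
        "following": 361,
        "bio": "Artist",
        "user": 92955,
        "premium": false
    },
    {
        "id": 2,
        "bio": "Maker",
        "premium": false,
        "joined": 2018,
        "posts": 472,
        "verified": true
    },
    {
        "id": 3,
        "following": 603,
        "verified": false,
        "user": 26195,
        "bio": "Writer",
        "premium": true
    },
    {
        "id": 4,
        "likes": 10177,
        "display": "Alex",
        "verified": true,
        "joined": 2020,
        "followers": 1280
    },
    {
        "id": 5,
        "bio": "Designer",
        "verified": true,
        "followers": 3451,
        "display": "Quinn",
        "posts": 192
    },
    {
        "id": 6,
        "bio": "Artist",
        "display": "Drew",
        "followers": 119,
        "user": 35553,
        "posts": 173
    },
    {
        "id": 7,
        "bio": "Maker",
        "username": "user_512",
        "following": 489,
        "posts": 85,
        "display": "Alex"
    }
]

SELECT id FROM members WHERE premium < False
[]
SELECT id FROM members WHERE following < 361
[]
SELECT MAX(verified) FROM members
True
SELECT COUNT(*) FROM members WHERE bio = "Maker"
2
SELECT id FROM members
[1, 2, 3, 4, 5, 6, 7]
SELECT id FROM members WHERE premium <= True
[1, 2, 3]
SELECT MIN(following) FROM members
361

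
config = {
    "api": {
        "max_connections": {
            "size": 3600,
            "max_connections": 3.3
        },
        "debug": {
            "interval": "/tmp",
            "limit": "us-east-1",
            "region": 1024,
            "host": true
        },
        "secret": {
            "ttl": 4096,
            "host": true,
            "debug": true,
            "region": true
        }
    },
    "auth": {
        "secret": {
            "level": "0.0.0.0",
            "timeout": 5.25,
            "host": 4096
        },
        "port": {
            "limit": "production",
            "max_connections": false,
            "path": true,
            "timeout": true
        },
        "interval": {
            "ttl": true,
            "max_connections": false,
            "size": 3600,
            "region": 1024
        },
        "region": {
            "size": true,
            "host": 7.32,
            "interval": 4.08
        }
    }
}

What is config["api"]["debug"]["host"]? True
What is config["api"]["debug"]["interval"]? "/tmp"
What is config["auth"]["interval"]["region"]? 1024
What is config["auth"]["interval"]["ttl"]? True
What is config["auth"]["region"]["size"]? True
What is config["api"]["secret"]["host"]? True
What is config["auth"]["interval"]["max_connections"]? False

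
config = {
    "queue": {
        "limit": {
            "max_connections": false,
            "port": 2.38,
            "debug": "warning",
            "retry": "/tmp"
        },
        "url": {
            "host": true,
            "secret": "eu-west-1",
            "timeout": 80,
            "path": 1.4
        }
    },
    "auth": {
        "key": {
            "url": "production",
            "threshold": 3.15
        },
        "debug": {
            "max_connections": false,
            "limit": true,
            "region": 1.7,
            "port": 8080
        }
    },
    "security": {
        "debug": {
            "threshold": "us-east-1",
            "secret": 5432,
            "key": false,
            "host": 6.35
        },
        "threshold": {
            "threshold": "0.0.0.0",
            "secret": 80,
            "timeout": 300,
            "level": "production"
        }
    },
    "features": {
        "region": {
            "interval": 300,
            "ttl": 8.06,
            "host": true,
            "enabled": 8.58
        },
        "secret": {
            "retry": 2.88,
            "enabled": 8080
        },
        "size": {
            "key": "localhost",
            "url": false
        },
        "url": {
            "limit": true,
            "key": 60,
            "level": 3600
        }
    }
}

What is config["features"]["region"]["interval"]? 300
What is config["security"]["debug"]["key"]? False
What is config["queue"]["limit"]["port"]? 2.38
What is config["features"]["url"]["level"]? 3600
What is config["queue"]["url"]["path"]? 1.4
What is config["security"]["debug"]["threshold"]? "us-east-1"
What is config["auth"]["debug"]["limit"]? True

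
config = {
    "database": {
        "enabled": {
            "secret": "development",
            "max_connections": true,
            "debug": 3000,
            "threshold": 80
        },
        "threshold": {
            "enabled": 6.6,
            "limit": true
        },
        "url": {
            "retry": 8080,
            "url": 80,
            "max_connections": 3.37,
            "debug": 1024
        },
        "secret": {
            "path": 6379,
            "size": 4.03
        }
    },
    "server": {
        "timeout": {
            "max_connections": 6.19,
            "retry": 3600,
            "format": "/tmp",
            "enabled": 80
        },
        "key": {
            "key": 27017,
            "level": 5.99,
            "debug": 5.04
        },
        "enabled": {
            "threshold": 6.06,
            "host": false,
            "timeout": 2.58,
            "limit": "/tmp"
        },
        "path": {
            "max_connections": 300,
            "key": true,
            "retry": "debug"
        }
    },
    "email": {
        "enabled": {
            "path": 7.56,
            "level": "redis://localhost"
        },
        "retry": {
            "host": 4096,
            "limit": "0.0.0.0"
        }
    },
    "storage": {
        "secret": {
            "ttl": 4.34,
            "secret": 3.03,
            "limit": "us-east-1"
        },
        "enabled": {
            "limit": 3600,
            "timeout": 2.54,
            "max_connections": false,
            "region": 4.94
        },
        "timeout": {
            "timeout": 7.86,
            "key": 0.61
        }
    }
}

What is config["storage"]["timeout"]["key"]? 0.61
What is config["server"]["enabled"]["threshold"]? 6.06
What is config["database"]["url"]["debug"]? 1024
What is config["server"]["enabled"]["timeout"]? 2.58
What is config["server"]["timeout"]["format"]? "/tmp"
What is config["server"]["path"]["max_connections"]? 300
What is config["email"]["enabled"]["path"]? 7.56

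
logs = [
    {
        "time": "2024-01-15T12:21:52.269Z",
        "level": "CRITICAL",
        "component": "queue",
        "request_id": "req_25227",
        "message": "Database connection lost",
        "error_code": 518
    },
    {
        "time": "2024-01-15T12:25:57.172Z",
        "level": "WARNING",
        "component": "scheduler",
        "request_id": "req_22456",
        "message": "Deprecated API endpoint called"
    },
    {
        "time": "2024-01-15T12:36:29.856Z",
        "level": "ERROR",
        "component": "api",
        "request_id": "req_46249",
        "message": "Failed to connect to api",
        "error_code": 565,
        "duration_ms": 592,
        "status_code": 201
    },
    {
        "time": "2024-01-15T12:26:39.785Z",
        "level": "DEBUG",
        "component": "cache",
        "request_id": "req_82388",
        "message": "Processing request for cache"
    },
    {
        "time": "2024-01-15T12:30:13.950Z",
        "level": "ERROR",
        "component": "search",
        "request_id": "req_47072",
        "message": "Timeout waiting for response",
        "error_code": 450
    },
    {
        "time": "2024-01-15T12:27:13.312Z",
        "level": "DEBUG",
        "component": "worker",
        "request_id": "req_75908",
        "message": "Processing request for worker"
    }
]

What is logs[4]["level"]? "ERROR"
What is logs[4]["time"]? "2024-01-15T12:30:13.950Z"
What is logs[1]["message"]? "Deprecated API endpoint called"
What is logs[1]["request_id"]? "req_22456"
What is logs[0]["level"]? "CRITICAL"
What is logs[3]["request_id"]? "req_82388"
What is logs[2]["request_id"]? "req_46249"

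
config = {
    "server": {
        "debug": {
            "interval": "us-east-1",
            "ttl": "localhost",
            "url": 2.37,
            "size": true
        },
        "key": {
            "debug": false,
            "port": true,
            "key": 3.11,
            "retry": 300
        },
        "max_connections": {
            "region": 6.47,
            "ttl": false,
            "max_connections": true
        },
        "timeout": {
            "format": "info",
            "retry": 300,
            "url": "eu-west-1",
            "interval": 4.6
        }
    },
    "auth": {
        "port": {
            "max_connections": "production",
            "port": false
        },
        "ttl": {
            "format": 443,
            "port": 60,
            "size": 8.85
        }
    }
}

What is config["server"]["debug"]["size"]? True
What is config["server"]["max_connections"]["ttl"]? False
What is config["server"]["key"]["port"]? True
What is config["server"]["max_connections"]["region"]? 6.47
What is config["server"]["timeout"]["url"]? "eu-west-1"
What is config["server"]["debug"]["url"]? 2.37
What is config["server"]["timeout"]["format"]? "info"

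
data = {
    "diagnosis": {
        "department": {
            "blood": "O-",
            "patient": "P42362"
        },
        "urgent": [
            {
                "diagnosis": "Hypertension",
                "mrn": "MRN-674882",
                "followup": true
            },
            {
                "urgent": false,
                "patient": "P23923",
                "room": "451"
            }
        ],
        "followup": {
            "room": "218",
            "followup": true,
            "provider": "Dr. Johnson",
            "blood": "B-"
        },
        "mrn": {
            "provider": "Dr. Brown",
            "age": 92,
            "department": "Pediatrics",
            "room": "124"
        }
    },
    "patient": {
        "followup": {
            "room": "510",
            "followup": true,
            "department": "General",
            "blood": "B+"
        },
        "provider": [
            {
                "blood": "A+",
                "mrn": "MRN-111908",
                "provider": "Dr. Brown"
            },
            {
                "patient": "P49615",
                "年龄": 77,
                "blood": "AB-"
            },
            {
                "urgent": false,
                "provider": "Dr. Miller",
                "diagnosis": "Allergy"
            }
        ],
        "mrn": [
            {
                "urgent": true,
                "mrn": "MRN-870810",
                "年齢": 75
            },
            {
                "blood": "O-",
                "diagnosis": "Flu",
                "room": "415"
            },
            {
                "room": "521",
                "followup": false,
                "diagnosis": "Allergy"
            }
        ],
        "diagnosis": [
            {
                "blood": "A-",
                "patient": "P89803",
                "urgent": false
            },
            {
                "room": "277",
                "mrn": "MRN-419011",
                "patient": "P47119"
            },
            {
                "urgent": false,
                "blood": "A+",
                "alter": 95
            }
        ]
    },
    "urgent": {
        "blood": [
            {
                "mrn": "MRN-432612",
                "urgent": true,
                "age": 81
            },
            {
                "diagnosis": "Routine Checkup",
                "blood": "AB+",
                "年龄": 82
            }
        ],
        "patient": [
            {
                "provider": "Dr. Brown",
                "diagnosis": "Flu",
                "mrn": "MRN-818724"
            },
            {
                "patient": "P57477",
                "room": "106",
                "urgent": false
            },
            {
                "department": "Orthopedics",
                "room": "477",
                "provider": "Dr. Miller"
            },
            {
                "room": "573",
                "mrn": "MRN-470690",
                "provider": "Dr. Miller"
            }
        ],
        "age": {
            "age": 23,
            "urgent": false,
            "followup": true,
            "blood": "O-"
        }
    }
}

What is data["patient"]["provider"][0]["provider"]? "Dr. Brown"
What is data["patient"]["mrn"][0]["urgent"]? True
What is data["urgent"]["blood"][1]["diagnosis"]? "Routine Checkup"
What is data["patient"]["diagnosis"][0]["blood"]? "A-"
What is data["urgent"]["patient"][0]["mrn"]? "MRN-818724"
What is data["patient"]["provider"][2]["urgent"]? False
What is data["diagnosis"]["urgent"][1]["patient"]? "P23923"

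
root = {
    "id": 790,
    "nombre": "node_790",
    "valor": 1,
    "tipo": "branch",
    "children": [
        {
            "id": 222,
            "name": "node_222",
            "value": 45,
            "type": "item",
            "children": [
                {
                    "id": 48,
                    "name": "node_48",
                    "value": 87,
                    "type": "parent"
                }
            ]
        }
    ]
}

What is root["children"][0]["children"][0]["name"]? "node_48"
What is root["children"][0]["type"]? "item"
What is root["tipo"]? "branch"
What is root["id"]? 790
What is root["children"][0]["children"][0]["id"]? 48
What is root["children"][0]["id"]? 222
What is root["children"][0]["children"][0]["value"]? 87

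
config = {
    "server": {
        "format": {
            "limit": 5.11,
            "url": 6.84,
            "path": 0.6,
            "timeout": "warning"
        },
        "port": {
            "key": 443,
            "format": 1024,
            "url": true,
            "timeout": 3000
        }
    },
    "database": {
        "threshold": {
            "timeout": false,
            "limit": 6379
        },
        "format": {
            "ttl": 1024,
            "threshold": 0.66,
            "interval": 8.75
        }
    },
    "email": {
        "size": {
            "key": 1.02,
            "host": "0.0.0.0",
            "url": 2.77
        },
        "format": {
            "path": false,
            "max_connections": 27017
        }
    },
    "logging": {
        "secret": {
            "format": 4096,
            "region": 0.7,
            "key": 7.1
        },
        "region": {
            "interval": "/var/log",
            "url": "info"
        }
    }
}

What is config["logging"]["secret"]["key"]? 7.1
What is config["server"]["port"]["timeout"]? 3000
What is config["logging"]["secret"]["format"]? 4096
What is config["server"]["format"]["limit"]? 5.11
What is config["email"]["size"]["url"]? 2.77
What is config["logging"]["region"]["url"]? "info"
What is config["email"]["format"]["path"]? False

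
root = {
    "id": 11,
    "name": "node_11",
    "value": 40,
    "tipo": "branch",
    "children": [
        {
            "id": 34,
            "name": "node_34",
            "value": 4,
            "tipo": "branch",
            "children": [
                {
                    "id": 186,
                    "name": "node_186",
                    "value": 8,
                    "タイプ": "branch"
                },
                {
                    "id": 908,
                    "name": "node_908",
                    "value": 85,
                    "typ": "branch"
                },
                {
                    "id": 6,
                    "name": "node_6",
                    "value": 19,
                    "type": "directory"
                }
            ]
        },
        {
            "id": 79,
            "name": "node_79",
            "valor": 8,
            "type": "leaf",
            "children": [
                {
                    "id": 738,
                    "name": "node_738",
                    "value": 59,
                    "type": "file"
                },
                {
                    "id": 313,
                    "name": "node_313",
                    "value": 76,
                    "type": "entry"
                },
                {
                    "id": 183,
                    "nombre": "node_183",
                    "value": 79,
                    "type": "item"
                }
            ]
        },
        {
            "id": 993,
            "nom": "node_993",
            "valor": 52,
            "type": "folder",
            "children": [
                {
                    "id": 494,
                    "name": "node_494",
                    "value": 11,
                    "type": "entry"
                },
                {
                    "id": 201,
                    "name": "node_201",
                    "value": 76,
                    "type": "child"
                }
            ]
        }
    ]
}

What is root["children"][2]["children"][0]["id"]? 494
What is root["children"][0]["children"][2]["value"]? 19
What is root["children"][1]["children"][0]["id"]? 738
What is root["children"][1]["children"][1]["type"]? "entry"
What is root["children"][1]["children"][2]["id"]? 183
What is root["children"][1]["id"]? 79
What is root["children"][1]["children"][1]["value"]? 76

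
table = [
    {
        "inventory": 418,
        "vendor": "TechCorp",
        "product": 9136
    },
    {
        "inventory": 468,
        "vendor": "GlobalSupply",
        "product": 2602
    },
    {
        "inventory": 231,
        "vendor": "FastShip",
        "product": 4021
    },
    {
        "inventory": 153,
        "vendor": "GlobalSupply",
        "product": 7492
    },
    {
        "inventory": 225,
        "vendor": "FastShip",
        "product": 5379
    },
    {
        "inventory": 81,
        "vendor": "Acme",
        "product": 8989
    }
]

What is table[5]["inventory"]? 81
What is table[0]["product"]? 9136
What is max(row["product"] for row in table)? 9136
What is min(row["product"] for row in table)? 2602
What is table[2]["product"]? 4021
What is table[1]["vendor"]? "GlobalSupply"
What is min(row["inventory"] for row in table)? 81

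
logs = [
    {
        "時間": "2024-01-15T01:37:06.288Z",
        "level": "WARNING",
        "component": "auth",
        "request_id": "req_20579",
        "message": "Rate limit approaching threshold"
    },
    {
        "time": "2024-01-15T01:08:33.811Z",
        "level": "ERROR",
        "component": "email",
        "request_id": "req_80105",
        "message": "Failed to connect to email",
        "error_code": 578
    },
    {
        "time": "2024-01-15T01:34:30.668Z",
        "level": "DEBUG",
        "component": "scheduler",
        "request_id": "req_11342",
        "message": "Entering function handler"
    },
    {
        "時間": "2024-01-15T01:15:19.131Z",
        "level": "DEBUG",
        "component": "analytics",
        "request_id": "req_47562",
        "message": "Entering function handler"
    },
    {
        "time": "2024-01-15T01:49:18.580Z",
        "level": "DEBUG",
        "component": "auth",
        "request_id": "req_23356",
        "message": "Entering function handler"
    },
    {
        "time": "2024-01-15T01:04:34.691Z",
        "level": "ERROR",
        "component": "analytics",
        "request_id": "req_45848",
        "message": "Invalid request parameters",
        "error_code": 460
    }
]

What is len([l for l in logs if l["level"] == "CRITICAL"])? 0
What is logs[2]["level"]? "DEBUG"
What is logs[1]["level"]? "ERROR"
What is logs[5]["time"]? "2024-01-15T01:04:34.691Z"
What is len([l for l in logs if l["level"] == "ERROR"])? 2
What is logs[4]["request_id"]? "req_23356"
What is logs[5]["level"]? "ERROR"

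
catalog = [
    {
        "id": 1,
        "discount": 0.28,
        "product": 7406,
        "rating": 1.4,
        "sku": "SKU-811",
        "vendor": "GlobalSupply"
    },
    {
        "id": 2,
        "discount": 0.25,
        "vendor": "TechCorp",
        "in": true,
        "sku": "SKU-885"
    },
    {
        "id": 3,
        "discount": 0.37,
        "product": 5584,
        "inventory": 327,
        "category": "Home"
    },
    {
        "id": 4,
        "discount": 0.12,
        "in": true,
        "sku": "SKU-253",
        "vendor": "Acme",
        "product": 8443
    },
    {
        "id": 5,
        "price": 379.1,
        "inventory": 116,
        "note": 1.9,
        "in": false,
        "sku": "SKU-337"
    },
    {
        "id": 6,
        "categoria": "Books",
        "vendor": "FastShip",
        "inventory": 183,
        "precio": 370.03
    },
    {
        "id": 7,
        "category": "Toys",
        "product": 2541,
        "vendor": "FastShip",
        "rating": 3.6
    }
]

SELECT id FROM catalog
[1, 2, 3, 4, 5, 6, 7]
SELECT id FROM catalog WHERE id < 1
[]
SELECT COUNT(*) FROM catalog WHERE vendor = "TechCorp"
1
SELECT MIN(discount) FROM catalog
0.12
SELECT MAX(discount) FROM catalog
0.37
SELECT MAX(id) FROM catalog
7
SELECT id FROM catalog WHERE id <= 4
[1, 2, 3, 4]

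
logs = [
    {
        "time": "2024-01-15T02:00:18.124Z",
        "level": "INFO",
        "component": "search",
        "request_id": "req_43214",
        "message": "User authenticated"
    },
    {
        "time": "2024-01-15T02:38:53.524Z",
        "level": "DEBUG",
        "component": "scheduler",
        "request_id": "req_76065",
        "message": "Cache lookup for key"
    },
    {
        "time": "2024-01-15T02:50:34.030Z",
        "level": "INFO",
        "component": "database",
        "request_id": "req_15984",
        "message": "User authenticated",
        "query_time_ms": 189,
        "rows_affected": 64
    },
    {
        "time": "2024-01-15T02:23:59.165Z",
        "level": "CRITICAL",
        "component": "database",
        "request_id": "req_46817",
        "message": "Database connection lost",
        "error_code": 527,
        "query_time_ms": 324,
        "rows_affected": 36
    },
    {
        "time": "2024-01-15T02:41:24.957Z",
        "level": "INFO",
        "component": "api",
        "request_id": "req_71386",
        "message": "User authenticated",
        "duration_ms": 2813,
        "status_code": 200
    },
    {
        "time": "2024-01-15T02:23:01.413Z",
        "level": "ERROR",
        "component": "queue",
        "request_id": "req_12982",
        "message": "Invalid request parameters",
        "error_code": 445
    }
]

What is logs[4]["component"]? "api"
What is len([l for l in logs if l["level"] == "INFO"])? 3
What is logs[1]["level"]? "DEBUG"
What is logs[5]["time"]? "2024-01-15T02:23:01.413Z"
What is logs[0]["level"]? "INFO"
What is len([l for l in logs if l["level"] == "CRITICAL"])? 1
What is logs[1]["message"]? "Cache lookup for key"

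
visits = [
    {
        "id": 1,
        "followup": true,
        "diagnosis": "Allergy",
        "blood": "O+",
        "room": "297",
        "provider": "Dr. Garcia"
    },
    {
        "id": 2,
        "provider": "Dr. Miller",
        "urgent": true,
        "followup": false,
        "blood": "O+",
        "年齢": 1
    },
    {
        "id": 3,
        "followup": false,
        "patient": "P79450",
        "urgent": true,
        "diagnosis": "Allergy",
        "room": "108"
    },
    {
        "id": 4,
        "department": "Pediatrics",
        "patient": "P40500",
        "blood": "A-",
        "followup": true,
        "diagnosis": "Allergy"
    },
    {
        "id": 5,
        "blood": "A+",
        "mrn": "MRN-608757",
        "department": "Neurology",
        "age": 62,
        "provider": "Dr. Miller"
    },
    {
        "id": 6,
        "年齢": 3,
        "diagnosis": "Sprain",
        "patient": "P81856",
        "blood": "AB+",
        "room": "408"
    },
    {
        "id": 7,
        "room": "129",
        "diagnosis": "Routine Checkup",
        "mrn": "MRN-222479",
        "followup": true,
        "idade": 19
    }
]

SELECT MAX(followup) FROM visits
True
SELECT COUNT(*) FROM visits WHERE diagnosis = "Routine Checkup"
1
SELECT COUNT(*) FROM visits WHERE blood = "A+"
1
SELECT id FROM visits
[1, 2, 3, 4, 5, 6, 7]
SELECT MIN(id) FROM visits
1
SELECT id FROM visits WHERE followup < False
[]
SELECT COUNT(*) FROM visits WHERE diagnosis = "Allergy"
3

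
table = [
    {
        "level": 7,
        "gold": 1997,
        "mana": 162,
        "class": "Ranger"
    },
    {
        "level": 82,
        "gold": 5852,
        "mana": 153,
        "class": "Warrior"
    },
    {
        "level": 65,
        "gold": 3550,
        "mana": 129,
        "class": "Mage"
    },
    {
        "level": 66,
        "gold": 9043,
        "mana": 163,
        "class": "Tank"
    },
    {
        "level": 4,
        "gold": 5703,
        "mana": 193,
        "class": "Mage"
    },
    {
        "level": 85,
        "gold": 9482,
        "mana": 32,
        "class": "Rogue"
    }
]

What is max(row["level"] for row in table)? 85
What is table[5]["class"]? "Rogue"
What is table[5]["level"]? 85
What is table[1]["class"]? "Warrior"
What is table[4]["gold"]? 5703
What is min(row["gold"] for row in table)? 1997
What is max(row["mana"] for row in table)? 193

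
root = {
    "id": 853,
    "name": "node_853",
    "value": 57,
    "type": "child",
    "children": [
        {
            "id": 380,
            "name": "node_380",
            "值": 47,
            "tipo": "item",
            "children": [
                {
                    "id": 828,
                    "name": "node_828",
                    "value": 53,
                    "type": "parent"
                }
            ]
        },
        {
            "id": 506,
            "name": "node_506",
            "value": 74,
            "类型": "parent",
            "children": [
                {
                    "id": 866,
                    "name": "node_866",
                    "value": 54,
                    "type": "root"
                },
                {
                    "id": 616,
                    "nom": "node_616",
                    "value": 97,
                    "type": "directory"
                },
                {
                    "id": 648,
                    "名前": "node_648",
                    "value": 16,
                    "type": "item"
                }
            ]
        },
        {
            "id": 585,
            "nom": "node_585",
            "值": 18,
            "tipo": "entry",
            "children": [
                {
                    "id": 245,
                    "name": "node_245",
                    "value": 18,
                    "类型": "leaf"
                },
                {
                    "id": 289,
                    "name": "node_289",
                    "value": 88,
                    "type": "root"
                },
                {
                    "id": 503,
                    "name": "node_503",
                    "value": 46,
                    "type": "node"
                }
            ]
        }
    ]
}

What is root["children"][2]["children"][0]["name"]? "node_245"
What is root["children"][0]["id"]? 380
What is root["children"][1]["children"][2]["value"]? 16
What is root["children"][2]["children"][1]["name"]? "node_289"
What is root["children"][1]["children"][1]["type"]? "directory"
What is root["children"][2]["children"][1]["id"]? 289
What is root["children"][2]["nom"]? "node_585"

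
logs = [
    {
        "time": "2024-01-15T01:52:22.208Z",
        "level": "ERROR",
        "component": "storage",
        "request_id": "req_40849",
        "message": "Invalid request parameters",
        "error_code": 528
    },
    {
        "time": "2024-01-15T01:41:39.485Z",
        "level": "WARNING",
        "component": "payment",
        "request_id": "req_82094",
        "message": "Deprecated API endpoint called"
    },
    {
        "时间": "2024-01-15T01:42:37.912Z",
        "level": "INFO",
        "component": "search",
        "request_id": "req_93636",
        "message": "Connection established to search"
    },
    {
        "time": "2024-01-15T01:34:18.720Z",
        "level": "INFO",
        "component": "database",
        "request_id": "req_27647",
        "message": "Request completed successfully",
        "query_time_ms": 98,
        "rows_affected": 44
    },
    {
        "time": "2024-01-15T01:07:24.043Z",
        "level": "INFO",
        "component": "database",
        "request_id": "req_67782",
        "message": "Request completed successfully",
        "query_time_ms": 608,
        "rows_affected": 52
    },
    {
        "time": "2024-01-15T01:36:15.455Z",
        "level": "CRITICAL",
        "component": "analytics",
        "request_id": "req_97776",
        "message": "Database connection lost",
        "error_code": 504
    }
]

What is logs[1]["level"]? "WARNING"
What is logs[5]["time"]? "2024-01-15T01:36:15.455Z"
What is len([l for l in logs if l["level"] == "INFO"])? 3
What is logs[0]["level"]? "ERROR"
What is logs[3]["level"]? "INFO"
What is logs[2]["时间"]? "2024-01-15T01:42:37.912Z"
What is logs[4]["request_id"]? "req_67782"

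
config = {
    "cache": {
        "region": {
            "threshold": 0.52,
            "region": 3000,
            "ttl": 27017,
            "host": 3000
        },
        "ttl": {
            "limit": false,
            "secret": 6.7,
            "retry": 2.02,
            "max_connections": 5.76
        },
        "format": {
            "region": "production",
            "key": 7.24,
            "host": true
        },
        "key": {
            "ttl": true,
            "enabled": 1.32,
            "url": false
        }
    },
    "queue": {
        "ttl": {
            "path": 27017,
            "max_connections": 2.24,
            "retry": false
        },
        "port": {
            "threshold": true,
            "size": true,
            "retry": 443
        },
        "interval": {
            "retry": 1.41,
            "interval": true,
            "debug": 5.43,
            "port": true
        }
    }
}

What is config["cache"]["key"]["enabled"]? 1.32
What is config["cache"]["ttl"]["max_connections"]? 5.76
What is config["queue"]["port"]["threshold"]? True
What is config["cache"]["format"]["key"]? 7.24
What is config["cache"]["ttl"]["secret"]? 6.7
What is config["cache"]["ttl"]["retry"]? 2.02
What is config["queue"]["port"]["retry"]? 443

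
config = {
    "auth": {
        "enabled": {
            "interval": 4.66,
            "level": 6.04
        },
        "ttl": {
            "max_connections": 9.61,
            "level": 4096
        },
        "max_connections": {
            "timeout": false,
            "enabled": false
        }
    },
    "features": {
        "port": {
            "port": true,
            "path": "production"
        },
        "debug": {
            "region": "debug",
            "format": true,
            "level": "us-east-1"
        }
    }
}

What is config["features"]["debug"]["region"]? "debug"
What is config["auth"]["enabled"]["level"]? 6.04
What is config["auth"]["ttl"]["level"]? 4096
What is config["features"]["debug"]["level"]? "us-east-1"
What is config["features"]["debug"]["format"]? True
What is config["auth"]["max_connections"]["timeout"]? False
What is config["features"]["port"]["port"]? True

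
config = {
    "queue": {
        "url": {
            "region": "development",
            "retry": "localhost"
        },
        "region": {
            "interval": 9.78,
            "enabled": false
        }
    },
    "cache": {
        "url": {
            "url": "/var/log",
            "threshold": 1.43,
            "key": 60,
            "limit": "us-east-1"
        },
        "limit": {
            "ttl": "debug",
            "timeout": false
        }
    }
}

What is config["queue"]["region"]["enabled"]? False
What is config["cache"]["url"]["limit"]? "us-east-1"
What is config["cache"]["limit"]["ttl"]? "debug"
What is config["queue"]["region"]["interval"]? 9.78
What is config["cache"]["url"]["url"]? "/var/log"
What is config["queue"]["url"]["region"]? "development"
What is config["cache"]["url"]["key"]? 60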